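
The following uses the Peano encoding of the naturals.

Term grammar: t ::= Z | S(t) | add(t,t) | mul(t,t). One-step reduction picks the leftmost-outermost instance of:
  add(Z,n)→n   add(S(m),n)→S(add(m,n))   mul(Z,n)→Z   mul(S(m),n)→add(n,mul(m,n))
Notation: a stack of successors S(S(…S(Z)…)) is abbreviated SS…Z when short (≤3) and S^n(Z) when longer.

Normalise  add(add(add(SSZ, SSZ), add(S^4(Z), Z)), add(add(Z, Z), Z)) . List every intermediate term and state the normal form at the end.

  start: add(add(add(SSZ, SSZ), add(S^4(Z), Z)), add(add(Z, Z), Z))
  step 1: add(add(S(add(SZ, SSZ)), add(S^4(Z), Z)), add(add(Z, Z), Z))
  step 2: add(S(add(add(SZ, SSZ), add(S^4(Z), Z))), add(add(Z, Z), Z))
  step 3: S(add(add(add(SZ, SSZ), add(S^4(Z), Z)), add(add(Z, Z), Z)))
  step 4: S(add(add(S(add(Z, SSZ)), add(S^4(Z), Z)), add(add(Z, Z), Z)))
  step 5: S(add(S(add(add(Z, SSZ), add(S^4(Z), Z))), add(add(Z, Z), Z)))
  step 6: S(S(add(add(add(Z, SSZ), add(S^4(Z), Z)), add(add(Z, Z), Z))))
  step 7: S(S(add(add(SSZ, add(S^4(Z), Z)), add(add(Z, Z), Z))))
  step 8: S(S(add(S(add(SZ, add(S^4(Z), Z))), add(add(Z, Z), Z))))
  step 9: S(S(S(add(add(SZ, add(S^4(Z), Z)), add(add(Z, Z), Z)))))
  step 10: S(S(S(add(S(add(Z, add(S^4(Z), Z))), add(add(Z, Z), Z)))))
  step 11: S(S(S(S(add(add(Z, add(S^4(Z), Z)), add(add(Z, Z), Z))))))
  step 12: S(S(S(S(add(add(S^4(Z), Z), add(add(Z, Z), Z))))))
  step 13: S(S(S(S(add(S(add(SSSZ, Z)), add(add(Z, Z), Z))))))
  step 14: S(S(S(S(S(add(add(SSSZ, Z), add(add(Z, Z), Z)))))))
  step 15: S(S(S(S(S(add(S(add(SSZ, Z)), add(add(Z, Z), Z)))))))
  step 16: S(S(S(S(S(S(add(add(SSZ, Z), add(add(Z, Z), Z))))))))
  step 17: S(S(S(S(S(S(add(S(add(SZ, Z)), add(add(Z, Z), Z))))))))
  step 18: S(S(S(S(S(S(S(add(add(SZ, Z), add(add(Z, Z), Z)))))))))
  step 19: S(S(S(S(S(S(S(add(S(add(Z, Z)), add(add(Z, Z), Z)))))))))
  step 20: S(S(S(S(S(S(S(S(add(add(Z, Z), add(add(Z, Z), Z))))))))))
  step 21: S(S(S(S(S(S(S(S(add(Z, add(add(Z, Z), Z))))))))))
  step 22: S(S(S(S(S(S(S(S(add(add(Z, Z), Z)))))))))
  step 23: S(S(S(S(S(S(S(S(add(Z, Z)))))))))
  step 24: S^8(Z)

Answer: normal form = S^8(Z)  (in 24 steps)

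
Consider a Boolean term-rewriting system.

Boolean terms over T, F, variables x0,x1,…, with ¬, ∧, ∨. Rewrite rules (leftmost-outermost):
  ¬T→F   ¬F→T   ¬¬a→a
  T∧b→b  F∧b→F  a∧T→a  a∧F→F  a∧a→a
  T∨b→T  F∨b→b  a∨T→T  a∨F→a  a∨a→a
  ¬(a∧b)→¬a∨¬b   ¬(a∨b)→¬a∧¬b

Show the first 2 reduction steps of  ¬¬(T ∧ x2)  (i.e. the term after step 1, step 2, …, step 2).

Answer: after 2 steps: x2

Reduction:
  start: ¬¬(T ∧ x2)
  [1] T ∧ x2
  [2] x2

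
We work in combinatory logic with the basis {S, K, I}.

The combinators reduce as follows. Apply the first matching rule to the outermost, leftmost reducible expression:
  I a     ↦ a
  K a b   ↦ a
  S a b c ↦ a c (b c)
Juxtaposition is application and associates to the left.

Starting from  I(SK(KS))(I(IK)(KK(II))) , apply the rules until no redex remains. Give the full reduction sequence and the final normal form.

Answer: normal form = KK  (in 6 steps)

Reduction:
  start: I(SK(KS))(I(IK)(KK(II)))
  [1] SK(KS)(I(IK)(KK(II)))
  [2] K(I(IK)(KK(II)))(KS(I(IK)(KK(II))))
  [3] I(IK)(KK(II))
  [4] IK(KK(II))
  [5] K(KK(II))
  [6] KK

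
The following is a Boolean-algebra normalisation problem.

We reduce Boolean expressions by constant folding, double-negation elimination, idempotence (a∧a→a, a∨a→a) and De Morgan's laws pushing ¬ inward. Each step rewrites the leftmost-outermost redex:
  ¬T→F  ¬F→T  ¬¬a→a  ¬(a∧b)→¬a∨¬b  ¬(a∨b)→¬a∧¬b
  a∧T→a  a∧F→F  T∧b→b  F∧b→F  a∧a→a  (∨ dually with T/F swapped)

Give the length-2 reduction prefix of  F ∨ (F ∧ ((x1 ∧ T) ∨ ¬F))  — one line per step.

  start: F ∨ (F ∧ ((x1 ∧ T) ∨ ¬F))
  →1  F ∧ ((x1 ∧ T) ∨ ¬F)
  →2  F

Answer: after 2 steps: F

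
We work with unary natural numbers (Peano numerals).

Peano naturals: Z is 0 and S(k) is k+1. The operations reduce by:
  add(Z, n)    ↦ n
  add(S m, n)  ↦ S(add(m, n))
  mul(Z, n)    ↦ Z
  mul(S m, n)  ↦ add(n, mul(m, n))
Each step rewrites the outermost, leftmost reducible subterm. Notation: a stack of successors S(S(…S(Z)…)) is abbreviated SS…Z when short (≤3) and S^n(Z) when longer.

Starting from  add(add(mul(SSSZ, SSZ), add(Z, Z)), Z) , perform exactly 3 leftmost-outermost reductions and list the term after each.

Answer: after 3 steps: add(S(add(add(SZ, mul(SSZ, SSZ)), add(Z, Z))), Z)

Working:
  start: add(add(mul(SSSZ, SSZ), add(Z, Z)), Z)
  →1  add(add(add(SSZ, mul(SSZ, SSZ)), add(Z, Z)), Z)
  →2  add(add(S(add(SZ, mul(SSZ, SSZ))), add(Z, Z)), Z)
  →3  add(S(add(add(SZ, mul(SSZ, SSZ)), add(Z, Z))), Z)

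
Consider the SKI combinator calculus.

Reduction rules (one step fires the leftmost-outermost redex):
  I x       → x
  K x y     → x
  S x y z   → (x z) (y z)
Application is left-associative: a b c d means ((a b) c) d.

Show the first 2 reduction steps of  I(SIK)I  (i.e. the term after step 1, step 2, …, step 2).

  start: I(SIK)I
  [1] SIKI
  [2] II(KI)

Answer: after 2 steps: II(KI)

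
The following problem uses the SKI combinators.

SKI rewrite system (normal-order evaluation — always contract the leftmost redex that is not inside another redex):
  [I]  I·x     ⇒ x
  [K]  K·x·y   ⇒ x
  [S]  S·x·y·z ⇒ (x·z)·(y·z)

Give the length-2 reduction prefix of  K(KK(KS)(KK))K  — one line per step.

Answer: after 2 steps: K(KK)

Reduction:
  start: K(KK(KS)(KK))K
  →1  KK(KS)(KK)
  →2  K(KK)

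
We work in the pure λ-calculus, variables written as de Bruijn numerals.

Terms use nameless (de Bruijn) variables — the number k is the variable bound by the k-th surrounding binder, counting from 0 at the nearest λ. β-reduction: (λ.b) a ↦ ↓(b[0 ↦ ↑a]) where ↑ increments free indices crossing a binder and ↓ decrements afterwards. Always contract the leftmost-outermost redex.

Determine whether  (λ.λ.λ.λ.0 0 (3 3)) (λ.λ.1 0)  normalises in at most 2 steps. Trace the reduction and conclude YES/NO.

Answer: NO — after 2 steps the term is λ.λ.λ.0 0 (λ.(λ.λ.1 0) 0), not yet normal

Working:
  start: (λ.λ.λ.λ.0 0 (3 3)) (λ.λ.1 0)
  step 1: λ.λ.λ.0 0 ((λ.λ.1 0) (λ.λ.1 0))
  step 2: λ.λ.λ.0 0 (λ.(λ.λ.1 0) 0)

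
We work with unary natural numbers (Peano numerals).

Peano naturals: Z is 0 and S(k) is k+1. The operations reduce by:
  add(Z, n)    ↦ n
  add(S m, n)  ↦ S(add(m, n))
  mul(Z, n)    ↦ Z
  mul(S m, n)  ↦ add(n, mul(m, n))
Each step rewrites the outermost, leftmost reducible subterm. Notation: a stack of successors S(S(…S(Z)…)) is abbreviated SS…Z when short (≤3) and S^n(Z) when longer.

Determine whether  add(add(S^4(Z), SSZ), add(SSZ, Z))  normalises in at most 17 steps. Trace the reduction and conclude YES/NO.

Answer: YES — reaches normal form S^8(Z) in 15 ≤ 17 steps

Derivation:
  start: add(add(S^4(Z), SSZ), add(SSZ, Z))
  step 1: add(S(add(SSSZ, SSZ)), add(SSZ, Z))
  step 2: S(add(add(SSSZ, SSZ), add(SSZ, Z)))
  step 3: S(add(S(add(SSZ, SSZ)), add(SSZ, Z)))
  step 4: S(S(add(add(SSZ, SSZ), add(SSZ, Z))))
  step 5: S(S(add(S(add(SZ, SSZ)), add(SSZ, Z))))
  step 6: S(S(S(add(add(SZ, SSZ), add(SSZ, Z)))))
  step 7: S(S(S(add(S(add(Z, SSZ)), add(SSZ, Z)))))
  step 8: S(S(S(S(add(add(Z, SSZ), add(SSZ, Z))))))
  step 9: S(S(S(S(add(SSZ, add(SSZ, Z))))))
  step 10: S(S(S(S(S(add(SZ, add(SSZ, Z)))))))
  step 11: S(S(S(S(S(S(add(Z, add(SSZ, Z))))))))
  step 12: S(S(S(S(S(S(add(SSZ, Z)))))))
  step 13: S(S(S(S(S(S(S(add(SZ, Z))))))))
  step 14: S(S(S(S(S(S(S(S(add(Z, Z)))))))))
  step 15: S^8(Z)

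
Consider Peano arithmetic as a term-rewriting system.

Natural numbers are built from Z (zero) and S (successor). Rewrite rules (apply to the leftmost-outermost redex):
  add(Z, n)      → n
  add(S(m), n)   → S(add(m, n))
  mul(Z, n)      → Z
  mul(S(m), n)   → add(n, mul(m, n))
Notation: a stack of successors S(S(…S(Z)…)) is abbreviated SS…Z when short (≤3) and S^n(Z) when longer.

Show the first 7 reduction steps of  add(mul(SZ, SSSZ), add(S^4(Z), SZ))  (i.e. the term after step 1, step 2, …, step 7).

Answer: after 7 steps: S(S(S(add(add(Z, mul(Z, SSSZ)), add(S^4(Z), SZ)))))

Working:
  start: add(mul(SZ, SSSZ), add(S^4(Z), SZ))
  step 1: add(add(SSSZ, mul(Z, SSSZ)), add(S^4(Z), SZ))
  step 2: add(S(add(SSZ, mul(Z, SSSZ))), add(S^4(Z), SZ))
  step 3: S(add(add(SSZ, mul(Z, SSSZ)), add(S^4(Z), SZ)))
  step 4: S(add(S(add(SZ, mul(Z, SSSZ))), add(S^4(Z), SZ)))
  step 5: S(S(add(add(SZ, mul(Z, SSSZ)), add(S^4(Z), SZ))))
  step 6: S(S(add(S(add(Z, mul(Z, SSSZ))), add(S^4(Z), SZ))))
  step 7: S(S(S(add(add(Z, mul(Z, SSSZ)), add(S^4(Z), SZ)))))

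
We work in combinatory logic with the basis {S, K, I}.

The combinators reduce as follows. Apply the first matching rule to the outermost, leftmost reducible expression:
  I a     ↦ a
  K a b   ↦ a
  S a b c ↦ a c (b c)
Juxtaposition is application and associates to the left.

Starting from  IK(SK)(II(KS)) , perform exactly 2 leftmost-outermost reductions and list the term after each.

Answer: after 2 steps: SK

Working:
  start: IK(SK)(II(KS))
  →1  K(SK)(II(KS))
  →2  SK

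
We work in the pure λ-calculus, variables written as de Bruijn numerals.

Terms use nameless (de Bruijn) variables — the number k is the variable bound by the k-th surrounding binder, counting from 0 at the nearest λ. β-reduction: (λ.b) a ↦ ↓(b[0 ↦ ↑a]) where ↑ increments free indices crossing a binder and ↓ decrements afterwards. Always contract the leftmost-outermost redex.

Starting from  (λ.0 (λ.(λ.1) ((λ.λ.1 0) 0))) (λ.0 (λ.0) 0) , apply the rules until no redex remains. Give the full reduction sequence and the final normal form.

  start: (λ.0 (λ.(λ.1) ((λ.λ.1 0) 0))) (λ.0 (λ.0) 0)
  [1] (λ.0 (λ.0) 0) (λ.(λ.1) ((λ.λ.1 0) 0))
  [2] (λ.(λ.1) ((λ.λ.1 0) 0)) (λ.0) (λ.(λ.1) ((λ.λ.1 0) 0))
  [3] (λ.λ.0) ((λ.λ.1 0) (λ.0)) (λ.(λ.1) ((λ.λ.1 0) 0))
  [4] (λ.0) (λ.(λ.1) ((λ.λ.1 0) 0))
  [5] λ.(λ.1) ((λ.λ.1 0) 0)
  [6] λ.0

Answer: normal form = λ.0  (in 6 steps)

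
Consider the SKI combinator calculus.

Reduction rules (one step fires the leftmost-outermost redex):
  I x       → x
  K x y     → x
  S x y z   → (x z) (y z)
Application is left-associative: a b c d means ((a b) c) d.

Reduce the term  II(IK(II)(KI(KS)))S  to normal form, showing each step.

  start: II(IK(II)(KI(KS)))S
  [1] I(IK(II)(KI(KS)))S
  [2] IK(II)(KI(KS))S
  [3] K(II)(KI(KS))S
  [4] IIS
  [5] IS
  [6] S

Answer: normal form = S  (in 6 steps)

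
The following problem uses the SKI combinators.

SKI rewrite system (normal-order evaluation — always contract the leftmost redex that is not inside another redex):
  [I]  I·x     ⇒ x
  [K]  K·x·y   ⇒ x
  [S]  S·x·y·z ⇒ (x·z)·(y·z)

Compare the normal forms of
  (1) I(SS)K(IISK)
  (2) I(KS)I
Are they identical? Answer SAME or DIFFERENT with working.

Answer: DIFFERENT — A ⇓ S(SK)(K(SK)), B ⇓ S

Derivation:
Term A:
  start: I(SS)K(IISK)
  →1  SSK(IISK)
  →2  S(IISK)(K(IISK))
  →3  S(ISK)(K(IISK))
  →4  S(SK)(K(IISK))
  →5  S(SK)(K(ISK))
  →6  S(SK)(K(SK))

Term B:
  start: I(KS)I
  →1  KSI
  →2  S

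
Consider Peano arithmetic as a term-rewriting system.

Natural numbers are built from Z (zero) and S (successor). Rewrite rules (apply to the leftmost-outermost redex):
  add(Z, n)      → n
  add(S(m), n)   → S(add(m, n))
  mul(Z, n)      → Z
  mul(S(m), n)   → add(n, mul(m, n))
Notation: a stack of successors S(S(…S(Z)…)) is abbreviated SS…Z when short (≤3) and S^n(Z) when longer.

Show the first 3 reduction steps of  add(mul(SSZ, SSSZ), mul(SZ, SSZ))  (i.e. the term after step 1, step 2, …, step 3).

  start: add(mul(SSZ, SSSZ), mul(SZ, SSZ))
  [1] add(add(SSSZ, mul(SZ, SSSZ)), mul(SZ, SSZ))
  [2] add(S(add(SSZ, mul(SZ, SSSZ))), mul(SZ, SSZ))
  [3] S(add(add(SSZ, mul(SZ, SSSZ)), mul(SZ, SSZ)))

Answer: after 3 steps: S(add(add(SSZ, mul(SZ, SSSZ)), mul(SZ, SSZ)))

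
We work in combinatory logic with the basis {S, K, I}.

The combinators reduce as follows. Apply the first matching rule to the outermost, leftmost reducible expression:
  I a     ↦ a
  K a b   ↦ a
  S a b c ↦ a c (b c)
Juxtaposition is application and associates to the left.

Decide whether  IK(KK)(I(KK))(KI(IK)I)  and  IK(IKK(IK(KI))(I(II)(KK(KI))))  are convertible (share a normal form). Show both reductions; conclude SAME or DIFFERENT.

Answer: DIFFERENT — A ⇓ K, B ⇓ K(KK)

Derivation:
Term A:
  start: IK(KK)(I(KK))(KI(IK)I)
  step 1: K(KK)(I(KK))(KI(IK)I)
  step 2: KK(KI(IK)I)
  step 3: K

Term B:
  start: IK(IKK(IK(KI))(I(II)(KK(KI))))
  step 1: K(IKK(IK(KI))(I(II)(KK(KI))))
  step 2: K(KK(IK(KI))(I(II)(KK(KI))))
  step 3: K(K(I(II)(KK(KI))))
  step 4: K(K(II(KK(KI))))
  step 5: K(K(I(KK(KI))))
  step 6: K(K(KK(KI)))
  step 7: K(KK)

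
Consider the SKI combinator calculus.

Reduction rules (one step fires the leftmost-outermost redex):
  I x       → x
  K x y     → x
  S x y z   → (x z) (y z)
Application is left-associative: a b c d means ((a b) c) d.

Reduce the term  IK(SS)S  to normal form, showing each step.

  start: IK(SS)S
  [1] K(SS)S
  [2] SS

Answer: normal form = SS  (in 2 steps)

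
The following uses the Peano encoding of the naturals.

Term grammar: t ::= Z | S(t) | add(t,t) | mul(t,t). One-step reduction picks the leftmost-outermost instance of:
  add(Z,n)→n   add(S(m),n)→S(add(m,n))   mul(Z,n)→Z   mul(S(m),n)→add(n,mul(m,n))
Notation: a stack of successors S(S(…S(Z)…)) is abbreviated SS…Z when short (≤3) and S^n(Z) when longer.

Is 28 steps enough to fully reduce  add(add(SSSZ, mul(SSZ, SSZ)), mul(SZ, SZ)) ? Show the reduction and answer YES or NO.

Answer: YES — reaches normal form S^8(Z) in 25 ≤ 28 steps

Derivation:
  start: add(add(SSSZ, mul(SSZ, SSZ)), mul(SZ, SZ))
  [1] add(S(add(SSZ, mul(SSZ, SSZ))), mul(SZ, SZ))
  [2] S(add(add(SSZ, mul(SSZ, SSZ)), mul(SZ, SZ)))
  [3] S(add(S(add(SZ, mul(SSZ, SSZ))), mul(SZ, SZ)))
  [4] S(S(add(add(SZ, mul(SSZ, SSZ)), mul(SZ, SZ))))
  [5] S(S(add(S(add(Z, mul(SSZ, SSZ))), mul(SZ, SZ))))
  [6] S(S(S(add(add(Z, mul(SSZ, SSZ)), mul(SZ, SZ)))))
  [7] S(S(S(add(mul(SSZ, SSZ), mul(SZ, SZ)))))
  [8] S(S(S(add(add(SSZ, mul(SZ, SSZ)), mul(SZ, SZ)))))
  [9] S(S(S(add(S(add(SZ, mul(SZ, SSZ))), mul(SZ, SZ)))))
  [10] S(S(S(S(add(add(SZ, mul(SZ, SSZ)), mul(SZ, SZ))))))
  [11] S(S(S(S(add(S(add(Z, mul(SZ, SSZ))), mul(SZ, SZ))))))
  [12] S(S(S(S(S(add(add(Z, mul(SZ, SSZ)), mul(SZ, SZ)))))))
  [13] S(S(S(S(S(add(mul(SZ, SSZ), mul(SZ, SZ)))))))
  [14] S(S(S(S(S(add(add(SSZ, mul(Z, SSZ)), mul(SZ, SZ)))))))
  [15] S(S(S(S(S(add(S(add(SZ, mul(Z, SSZ))), mul(SZ, SZ)))))))
  [16] S(S(S(S(S(S(add(add(SZ, mul(Z, SSZ)), mul(SZ, SZ))))))))
  [17] S(S(S(S(S(S(add(S(add(Z, mul(Z, SSZ))), mul(SZ, SZ))))))))
  [18] S(S(S(S(S(S(S(add(add(Z, mul(Z, SSZ)), mul(SZ, SZ)))))))))
  [19] S(S(S(S(S(S(S(add(mul(Z, SSZ), mul(SZ, SZ)))))))))
  [20] S(S(S(S(S(S(S(add(Z, mul(SZ, SZ)))))))))
  [21] S(S(S(S(S(S(S(mul(SZ, SZ))))))))
  [22] S(S(S(S(S(S(S(add(SZ, mul(Z, SZ)))))))))
  [23] S(S(S(S(S(S(S(S(add(Z, mul(Z, SZ))))))))))
  [24] S(S(S(S(S(S(S(S(mul(Z, SZ)))))))))
  [25] S^8(Z)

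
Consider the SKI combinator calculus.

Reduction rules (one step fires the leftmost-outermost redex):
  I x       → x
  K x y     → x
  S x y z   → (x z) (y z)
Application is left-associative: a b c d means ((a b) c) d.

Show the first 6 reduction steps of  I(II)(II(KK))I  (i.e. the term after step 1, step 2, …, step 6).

Answer: after 6 steps: K

Derivation:
  start: I(II)(II(KK))I
  step 1: II(II(KK))I
  step 2: I(II(KK))I
  step 3: II(KK)I
  step 4: I(KK)I
  step 5: KKI
  step 6: K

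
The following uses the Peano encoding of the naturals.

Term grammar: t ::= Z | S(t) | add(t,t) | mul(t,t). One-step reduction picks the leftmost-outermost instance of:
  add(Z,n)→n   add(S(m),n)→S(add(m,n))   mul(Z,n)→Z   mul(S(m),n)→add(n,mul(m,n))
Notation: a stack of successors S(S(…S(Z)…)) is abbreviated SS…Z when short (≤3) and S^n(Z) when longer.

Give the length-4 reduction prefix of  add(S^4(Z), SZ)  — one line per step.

  start: add(S^4(Z), SZ)
  step 1: S(add(SSSZ, SZ))
  step 2: S(S(add(SSZ, SZ)))
  step 3: S(S(S(add(SZ, SZ))))
  step 4: S(S(S(S(add(Z, SZ)))))

Answer: after 4 steps: S(S(S(S(add(Z, SZ)))))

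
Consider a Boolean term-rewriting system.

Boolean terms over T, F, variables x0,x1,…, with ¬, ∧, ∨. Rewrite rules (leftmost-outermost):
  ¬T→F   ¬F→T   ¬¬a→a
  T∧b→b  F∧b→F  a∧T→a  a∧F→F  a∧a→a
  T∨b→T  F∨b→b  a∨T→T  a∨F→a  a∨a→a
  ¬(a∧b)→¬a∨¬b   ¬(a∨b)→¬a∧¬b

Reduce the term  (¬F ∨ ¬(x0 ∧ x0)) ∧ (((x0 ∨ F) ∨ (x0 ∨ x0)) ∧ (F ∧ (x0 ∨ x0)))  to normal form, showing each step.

  start: (¬F ∨ ¬(x0 ∧ x0)) ∧ (((x0 ∨ F) ∨ (x0 ∨ x0)) ∧ (F ∧ (x0 ∨ x0)))
  step 1: (T ∨ ¬(x0 ∧ x0)) ∧ (((x0 ∨ F) ∨ (x0 ∨ x0)) ∧ (F ∧ (x0 ∨ x0)))
  step 2: T ∧ (((x0 ∨ F) ∨ (x0 ∨ x0)) ∧ (F ∧ (x0 ∨ x0)))
  step 3: ((x0 ∨ F) ∨ (x0 ∨ x0)) ∧ (F ∧ (x0 ∨ x0))
  step 4: (x0 ∨ (x0 ∨ x0)) ∧ (F ∧ (x0 ∨ x0))
  step 5: (x0 ∨ x0) ∧ (F ∧ (x0 ∨ x0))
  step 6: x0 ∧ (F ∧ (x0 ∨ x0))
  step 7: x0 ∧ F
  step 8: F

Answer: normal form = F  (in 8 steps)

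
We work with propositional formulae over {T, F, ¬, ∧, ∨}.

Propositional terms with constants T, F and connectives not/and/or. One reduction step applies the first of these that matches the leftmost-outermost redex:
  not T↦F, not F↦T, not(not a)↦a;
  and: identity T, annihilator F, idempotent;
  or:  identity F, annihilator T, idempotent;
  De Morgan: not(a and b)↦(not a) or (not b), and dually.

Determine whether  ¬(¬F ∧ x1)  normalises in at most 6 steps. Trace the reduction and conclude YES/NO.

Answer: YES — reaches normal form ¬x1 in 3 ≤ 6 steps

Working:
  start: ¬(¬F ∧ x1)
  →1  ¬¬F ∨ ¬x1
  →2  F ∨ ¬x1
  →3  ¬x1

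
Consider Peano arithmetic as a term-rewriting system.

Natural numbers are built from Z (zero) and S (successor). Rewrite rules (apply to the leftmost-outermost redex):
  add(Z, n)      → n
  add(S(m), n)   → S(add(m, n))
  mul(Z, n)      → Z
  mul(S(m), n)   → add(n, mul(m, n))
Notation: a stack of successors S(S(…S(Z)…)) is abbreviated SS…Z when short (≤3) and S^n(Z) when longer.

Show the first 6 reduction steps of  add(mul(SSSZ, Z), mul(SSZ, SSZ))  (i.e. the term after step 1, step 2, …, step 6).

  start: add(mul(SSSZ, Z), mul(SSZ, SSZ))
  →1  add(add(Z, mul(SSZ, Z)), mul(SSZ, SSZ))
  →2  add(mul(SSZ, Z), mul(SSZ, SSZ))
  →3  add(add(Z, mul(SZ, Z)), mul(SSZ, SSZ))
  →4  add(mul(SZ, Z), mul(SSZ, SSZ))
  →5  add(add(Z, mul(Z, Z)), mul(SSZ, SSZ))
  →6  add(mul(Z, Z), mul(SSZ, SSZ))

Answer: after 6 steps: add(mul(Z, Z), mul(SSZ, SSZ))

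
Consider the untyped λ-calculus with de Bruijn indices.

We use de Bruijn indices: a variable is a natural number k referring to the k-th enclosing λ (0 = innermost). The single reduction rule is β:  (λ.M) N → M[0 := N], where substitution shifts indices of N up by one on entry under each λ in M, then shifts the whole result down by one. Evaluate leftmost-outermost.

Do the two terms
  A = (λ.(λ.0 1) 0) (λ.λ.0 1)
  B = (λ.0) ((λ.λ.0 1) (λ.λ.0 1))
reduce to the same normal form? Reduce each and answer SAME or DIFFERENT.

Term A:
  start: (λ.(λ.0 1) 0) (λ.λ.0 1)
  [1] (λ.0 (λ.λ.0 1)) (λ.λ.0 1)
  [2] (λ.λ.0 1) (λ.λ.0 1)
  [3] λ.0 (λ.λ.0 1)

Term B:
  start: (λ.0) ((λ.λ.0 1) (λ.λ.0 1))
  [1] (λ.λ.0 1) (λ.λ.0 1)
  [2] λ.0 (λ.λ.0 1)

Answer: SAME — A ⇓ λ.0 (λ.λ.0 1), B ⇓ λ.0 (λ.λ.0 1)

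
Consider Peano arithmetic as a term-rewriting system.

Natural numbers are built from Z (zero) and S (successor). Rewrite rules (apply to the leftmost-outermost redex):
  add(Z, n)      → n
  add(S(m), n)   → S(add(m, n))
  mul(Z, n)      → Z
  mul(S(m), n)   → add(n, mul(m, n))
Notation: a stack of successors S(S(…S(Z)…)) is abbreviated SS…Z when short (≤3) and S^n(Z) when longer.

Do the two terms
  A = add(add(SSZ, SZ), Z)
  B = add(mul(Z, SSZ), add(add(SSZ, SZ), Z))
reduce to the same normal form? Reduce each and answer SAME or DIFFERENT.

Term A:
  start: add(add(SSZ, SZ), Z)
  →1  add(S(add(SZ, SZ)), Z)
  →2  S(add(add(SZ, SZ), Z))
  →3  S(add(S(add(Z, SZ)), Z))
  →4  S(S(add(add(Z, SZ), Z)))
  →5  S(S(add(SZ, Z)))
  →6  S(S(S(add(Z, Z))))
  →7  SSSZ

Term B:
  start: add(mul(Z, SSZ), add(add(SSZ, SZ), Z))
  →1  add(Z, add(add(SSZ, SZ), Z))
  →2  add(add(SSZ, SZ), Z)
  →3  add(S(add(SZ, SZ)), Z)
  →4  S(add(add(SZ, SZ), Z))
  →5  S(add(S(add(Z, SZ)), Z))
  →6  S(S(add(add(Z, SZ), Z)))
  →7  S(S(add(SZ, Z)))
  →8  S(S(S(add(Z, Z))))
  →9  SSSZ

Answer: SAME — A ⇓ SSSZ, B ⇓ SSSZ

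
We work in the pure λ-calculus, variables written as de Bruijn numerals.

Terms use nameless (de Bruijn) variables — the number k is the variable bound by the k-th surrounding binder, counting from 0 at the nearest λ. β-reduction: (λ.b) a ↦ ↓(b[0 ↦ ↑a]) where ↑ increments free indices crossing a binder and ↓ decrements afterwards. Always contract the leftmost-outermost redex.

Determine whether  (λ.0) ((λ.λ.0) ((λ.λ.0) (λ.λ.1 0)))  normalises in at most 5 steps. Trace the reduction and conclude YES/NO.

  start: (λ.0) ((λ.λ.0) ((λ.λ.0) (λ.λ.1 0)))
  [1] (λ.λ.0) ((λ.λ.0) (λ.λ.1 0))
  [2] λ.0

Answer: YES — reaches normal form λ.0 in 2 ≤ 5 steps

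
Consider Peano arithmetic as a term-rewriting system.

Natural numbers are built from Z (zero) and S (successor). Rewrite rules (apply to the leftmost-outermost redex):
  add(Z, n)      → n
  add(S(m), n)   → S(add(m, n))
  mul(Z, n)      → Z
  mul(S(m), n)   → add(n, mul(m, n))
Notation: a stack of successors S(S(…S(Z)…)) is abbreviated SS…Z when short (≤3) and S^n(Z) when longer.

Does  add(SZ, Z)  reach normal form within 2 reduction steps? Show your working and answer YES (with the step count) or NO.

  start: add(SZ, Z)
  →1  S(add(Z, Z))
  →2  SZ

Answer: YES — reaches normal form SZ in 2 ≤ 2 steps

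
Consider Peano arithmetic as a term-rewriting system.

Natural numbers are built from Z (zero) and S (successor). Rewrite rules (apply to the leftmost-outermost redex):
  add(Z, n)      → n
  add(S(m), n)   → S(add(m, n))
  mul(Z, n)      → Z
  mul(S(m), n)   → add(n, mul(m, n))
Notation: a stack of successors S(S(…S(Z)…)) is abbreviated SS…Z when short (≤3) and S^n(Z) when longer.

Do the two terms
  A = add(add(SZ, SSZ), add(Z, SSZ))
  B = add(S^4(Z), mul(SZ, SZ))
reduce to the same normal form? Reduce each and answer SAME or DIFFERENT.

Answer: SAME — A ⇓ S^5(Z), B ⇓ S^5(Z)

Working:
Term A:
  start: add(add(SZ, SSZ), add(Z, SSZ))
  →1  add(S(add(Z, SSZ)), add(Z, SSZ))
  →2  S(add(add(Z, SSZ), add(Z, SSZ)))
  →3  S(add(SSZ, add(Z, SSZ)))
  →4  S(S(add(SZ, add(Z, SSZ))))
  →5  S(S(S(add(Z, add(Z, SSZ)))))
  →6  S(S(S(add(Z, SSZ))))
  →7  S^5(Z)

Term B:
  start: add(S^4(Z), mul(SZ, SZ))
  →1  S(add(SSSZ, mul(SZ, SZ)))
  →2  S(S(add(SSZ, mul(SZ, SZ))))
  →3  S(S(S(add(SZ, mul(SZ, SZ)))))
  →4  S(S(S(S(add(Z, mul(SZ, SZ))))))
  →5  S(S(S(S(mul(SZ, SZ)))))
  →6  S(S(S(S(add(SZ, mul(Z, SZ))))))
  →7  S(S(S(S(S(add(Z, mul(Z, SZ)))))))
  →8  S(S(S(S(S(mul(Z, SZ))))))
  →9  S^5(Z)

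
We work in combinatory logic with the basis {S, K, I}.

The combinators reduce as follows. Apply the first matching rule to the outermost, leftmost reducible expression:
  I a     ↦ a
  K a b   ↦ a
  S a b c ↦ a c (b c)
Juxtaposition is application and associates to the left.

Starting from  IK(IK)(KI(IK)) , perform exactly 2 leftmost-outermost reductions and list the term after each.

Answer: after 2 steps: IK

Working:
  start: IK(IK)(KI(IK))
  →1  K(IK)(KI(IK))
  →2  IK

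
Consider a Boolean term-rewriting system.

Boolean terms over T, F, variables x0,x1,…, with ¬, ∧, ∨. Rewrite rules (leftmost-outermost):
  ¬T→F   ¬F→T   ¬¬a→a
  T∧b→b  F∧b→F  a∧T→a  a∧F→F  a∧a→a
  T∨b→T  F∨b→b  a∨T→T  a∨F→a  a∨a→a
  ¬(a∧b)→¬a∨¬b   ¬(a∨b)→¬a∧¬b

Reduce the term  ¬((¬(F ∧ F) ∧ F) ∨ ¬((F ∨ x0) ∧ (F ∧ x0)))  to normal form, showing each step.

Answer: normal form = F  (in 11 steps)

Working:
  start: ¬((¬(F ∧ F) ∧ F) ∨ ¬((F ∨ x0) ∧ (F ∧ x0)))
  step 1: ¬(¬(F ∧ F) ∧ F) ∧ ¬¬((F ∨ x0) ∧ (F ∧ x0))
  step 2: (¬¬(F ∧ F) ∨ ¬F) ∧ ¬¬((F ∨ x0) ∧ (F ∧ x0))
  step 3: ((F ∧ F) ∨ ¬F) ∧ ¬¬((F ∨ x0) ∧ (F ∧ x0))
  step 4: (F ∨ ¬F) ∧ ¬¬((F ∨ x0) ∧ (F ∧ x0))
  step 5: ¬F ∧ ¬¬((F ∨ x0) ∧ (F ∧ x0))
  step 6: T ∧ ¬¬((F ∨ x0) ∧ (F ∧ x0))
  step 7: ¬¬((F ∨ x0) ∧ (F ∧ x0))
  step 8: (F ∨ x0) ∧ (F ∧ x0)
  step 9: x0 ∧ (F ∧ x0)
  step 10: x0 ∧ F
  step 11: F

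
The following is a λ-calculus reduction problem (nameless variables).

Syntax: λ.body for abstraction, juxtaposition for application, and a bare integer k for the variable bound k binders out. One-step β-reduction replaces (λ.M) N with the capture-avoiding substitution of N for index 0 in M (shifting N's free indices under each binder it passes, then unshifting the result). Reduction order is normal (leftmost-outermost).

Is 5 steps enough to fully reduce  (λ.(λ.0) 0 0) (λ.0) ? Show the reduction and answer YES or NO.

  start: (λ.(λ.0) 0 0) (λ.0)
  →1  (λ.0) (λ.0) (λ.0)
  →2  (λ.0) (λ.0)
  →3  λ.0

Answer: YES — reaches normal form λ.0 in 3 ≤ 5 steps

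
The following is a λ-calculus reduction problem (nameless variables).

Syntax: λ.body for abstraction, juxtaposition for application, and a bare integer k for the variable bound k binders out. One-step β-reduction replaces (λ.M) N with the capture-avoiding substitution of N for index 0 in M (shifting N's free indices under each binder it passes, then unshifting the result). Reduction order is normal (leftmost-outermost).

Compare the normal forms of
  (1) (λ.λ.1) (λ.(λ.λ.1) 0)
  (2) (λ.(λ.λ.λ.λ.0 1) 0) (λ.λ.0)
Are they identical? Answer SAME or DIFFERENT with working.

Term A:
  start: (λ.λ.1) (λ.(λ.λ.1) 0)
  →1  λ.λ.(λ.λ.1) 0
  →2  λ.λ.λ.1

Term B:
  start: (λ.(λ.λ.λ.λ.0 1) 0) (λ.λ.0)
  →1  (λ.λ.λ.λ.0 1) (λ.λ.0)
  →2  λ.λ.λ.0 1

Answer: DIFFERENT — A ⇓ λ.λ.λ.1, B ⇓ λ.λ.λ.0 1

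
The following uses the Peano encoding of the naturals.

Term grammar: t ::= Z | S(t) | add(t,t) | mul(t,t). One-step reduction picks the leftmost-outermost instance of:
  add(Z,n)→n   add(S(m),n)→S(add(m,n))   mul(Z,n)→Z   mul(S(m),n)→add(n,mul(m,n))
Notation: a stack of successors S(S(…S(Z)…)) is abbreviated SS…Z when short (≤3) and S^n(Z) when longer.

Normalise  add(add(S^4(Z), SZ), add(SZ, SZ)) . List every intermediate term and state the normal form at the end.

  start: add(add(S^4(Z), SZ), add(SZ, SZ))
  step 1: add(S(add(SSSZ, SZ)), add(SZ, SZ))
  step 2: S(add(add(SSSZ, SZ), add(SZ, SZ)))
  step 3: S(add(S(add(SSZ, SZ)), add(SZ, SZ)))
  step 4: S(S(add(add(SSZ, SZ), add(SZ, SZ))))
  step 5: S(S(add(S(add(SZ, SZ)), add(SZ, SZ))))
  step 6: S(S(S(add(add(SZ, SZ), add(SZ, SZ)))))
  step 7: S(S(S(add(S(add(Z, SZ)), add(SZ, SZ)))))
  step 8: S(S(S(S(add(add(Z, SZ), add(SZ, SZ))))))
  step 9: S(S(S(S(add(SZ, add(SZ, SZ))))))
  step 10: S(S(S(S(S(add(Z, add(SZ, SZ)))))))
  step 11: S(S(S(S(S(add(SZ, SZ))))))
  step 12: S(S(S(S(S(S(add(Z, SZ)))))))
  step 13: S^7(Z)

Answer: normal form = S^7(Z)  (in 13 steps)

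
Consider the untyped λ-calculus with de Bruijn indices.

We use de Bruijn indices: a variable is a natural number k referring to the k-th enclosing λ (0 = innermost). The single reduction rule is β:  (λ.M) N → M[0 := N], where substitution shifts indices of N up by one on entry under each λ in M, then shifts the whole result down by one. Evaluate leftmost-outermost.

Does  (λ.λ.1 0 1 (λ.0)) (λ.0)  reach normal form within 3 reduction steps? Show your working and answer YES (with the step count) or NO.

  start: (λ.λ.1 0 1 (λ.0)) (λ.0)
  [1] λ.(λ.0) 0 (λ.0) (λ.0)
  [2] λ.0 (λ.0) (λ.0)

Answer: YES — reaches normal form λ.0 (λ.0) (λ.0) in 2 ≤ 3 steps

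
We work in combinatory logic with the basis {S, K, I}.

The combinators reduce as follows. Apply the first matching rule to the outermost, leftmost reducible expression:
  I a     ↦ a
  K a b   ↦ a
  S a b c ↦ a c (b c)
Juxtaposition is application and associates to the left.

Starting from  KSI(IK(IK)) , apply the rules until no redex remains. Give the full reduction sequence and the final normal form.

  start: KSI(IK(IK))
  step 1: S(IK(IK))
  step 2: S(K(IK))
  step 3: S(KK)

Answer: normal form = S(KK)  (in 3 steps)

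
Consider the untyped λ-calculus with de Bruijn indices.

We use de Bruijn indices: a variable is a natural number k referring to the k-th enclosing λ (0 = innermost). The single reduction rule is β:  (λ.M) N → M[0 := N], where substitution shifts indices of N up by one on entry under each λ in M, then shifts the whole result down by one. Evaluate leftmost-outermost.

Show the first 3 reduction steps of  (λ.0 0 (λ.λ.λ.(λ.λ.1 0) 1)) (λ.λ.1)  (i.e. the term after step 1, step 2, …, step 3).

Answer: after 3 steps: λ.λ.1

Reduction:
  start: (λ.0 0 (λ.λ.λ.(λ.λ.1 0) 1)) (λ.λ.1)
  step 1: (λ.λ.1) (λ.λ.1) (λ.λ.λ.(λ.λ.1 0) 1)
  step 2: (λ.λ.λ.1) (λ.λ.λ.(λ.λ.1 0) 1)
  step 3: λ.λ.1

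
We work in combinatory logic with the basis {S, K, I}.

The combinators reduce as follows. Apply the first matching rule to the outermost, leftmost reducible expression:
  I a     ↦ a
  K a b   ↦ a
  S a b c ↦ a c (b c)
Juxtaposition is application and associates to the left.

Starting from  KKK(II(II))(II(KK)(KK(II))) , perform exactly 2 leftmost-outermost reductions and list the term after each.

Answer: after 2 steps: II(II)

Derivation:
  start: KKK(II(II))(II(KK)(KK(II)))
  [1] K(II(II))(II(KK)(KK(II)))
  [2] II(II)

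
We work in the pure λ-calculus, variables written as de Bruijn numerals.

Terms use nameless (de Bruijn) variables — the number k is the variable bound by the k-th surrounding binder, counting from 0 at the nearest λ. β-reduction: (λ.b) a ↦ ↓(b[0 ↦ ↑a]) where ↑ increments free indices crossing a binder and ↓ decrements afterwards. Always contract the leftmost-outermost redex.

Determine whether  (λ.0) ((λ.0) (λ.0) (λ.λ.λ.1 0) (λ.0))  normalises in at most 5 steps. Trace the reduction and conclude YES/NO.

  start: (λ.0) ((λ.0) (λ.0) (λ.λ.λ.1 0) (λ.0))
  [1] (λ.0) (λ.0) (λ.λ.λ.1 0) (λ.0)
  [2] (λ.0) (λ.λ.λ.1 0) (λ.0)
  [3] (λ.λ.λ.1 0) (λ.0)
  [4] λ.λ.1 0

Answer: YES — reaches normal form λ.λ.1 0 in 4 ≤ 5 steps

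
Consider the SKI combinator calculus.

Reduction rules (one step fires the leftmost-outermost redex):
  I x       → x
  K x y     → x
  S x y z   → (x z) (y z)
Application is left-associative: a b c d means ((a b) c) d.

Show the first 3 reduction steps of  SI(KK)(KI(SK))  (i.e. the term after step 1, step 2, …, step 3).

Answer: after 3 steps: I(KK(KI(SK)))

Derivation:
  start: SI(KK)(KI(SK))
  step 1: I(KI(SK))(KK(KI(SK)))
  step 2: KI(SK)(KK(KI(SK)))
  step 3: I(KK(KI(SK)))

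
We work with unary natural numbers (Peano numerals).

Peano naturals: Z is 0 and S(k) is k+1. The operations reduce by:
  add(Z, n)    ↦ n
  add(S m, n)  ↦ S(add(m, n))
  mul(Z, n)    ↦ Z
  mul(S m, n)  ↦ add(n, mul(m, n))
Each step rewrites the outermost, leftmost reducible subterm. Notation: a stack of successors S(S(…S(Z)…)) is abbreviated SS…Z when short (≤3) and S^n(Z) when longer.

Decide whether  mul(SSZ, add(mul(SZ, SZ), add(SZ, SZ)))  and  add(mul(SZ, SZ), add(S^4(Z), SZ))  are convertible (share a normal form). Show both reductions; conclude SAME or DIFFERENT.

Answer: SAME — A ⇓ S^6(Z), B ⇓ S^6(Z)

Reduction:
Term A:
  start: mul(SSZ, add(mul(SZ, SZ), add(SZ, SZ)))
  step 1: add(add(mul(SZ, SZ), add(SZ, SZ)), mul(SZ, add(mul(SZ, SZ), add(SZ, SZ))))
  step 2: add(add(add(SZ, mul(Z, SZ)), add(SZ, SZ)), mul(SZ, add(mul(SZ, SZ), add(SZ, SZ))))
  step 3: add(add(S(add(Z, mul(Z, SZ))), add(SZ, SZ)), mul(SZ, add(mul(SZ, SZ), add(SZ, SZ))))
  step 4: add(S(add(add(Z, mul(Z, SZ)), add(SZ, SZ))), mul(SZ, add(mul(SZ, SZ), add(SZ, SZ))))
  step 5: S(add(add(add(Z, mul(Z, SZ)), add(SZ, SZ)), mul(SZ, add(mul(SZ, SZ), add(SZ, SZ)))))
  step 6: S(add(add(mul(Z, SZ), add(SZ, SZ)), mul(SZ, add(mul(SZ, SZ), add(SZ, SZ)))))
  step 7: S(add(add(Z, add(SZ, SZ)), mul(SZ, add(mul(SZ, SZ), add(SZ, SZ)))))
  step 8: S(add(add(SZ, SZ), mul(SZ, add(mul(SZ, SZ), add(SZ, SZ)))))
  step 9: S(add(S(add(Z, SZ)), mul(SZ, add(mul(SZ, SZ), add(SZ, SZ)))))
  step 10: S(S(add(add(Z, SZ), mul(SZ, add(mul(SZ, SZ), add(SZ, SZ))))))
  step 11: S(S(add(SZ, mul(SZ, add(mul(SZ, SZ), add(SZ, SZ))))))
  step 12: S(S(S(add(Z, mul(SZ, add(mul(SZ, SZ), add(SZ, SZ)))))))
  step 13: S(S(S(mul(SZ, add(mul(SZ, SZ), add(SZ, SZ))))))
  step 14: S(S(S(add(add(mul(SZ, SZ), add(SZ, SZ)), mul(Z, add(mul(SZ, SZ), add(SZ, SZ)))))))
  step 15: S(S(S(add(add(add(SZ, mul(Z, SZ)), add(SZ, SZ)), mul(Z, add(mul(SZ, SZ), add(SZ, SZ)))))))
  step 16: S(S(S(add(add(S(add(Z, mul(Z, SZ))), add(SZ, SZ)), mul(Z, add(mul(SZ, SZ), add(SZ, SZ)))))))
  step 17: S(S(S(add(S(add(add(Z, mul(Z, SZ)), add(SZ, SZ))), mul(Z, add(mul(SZ, SZ), add(SZ, SZ)))))))
  step 18: S(S(S(S(add(add(add(Z, mul(Z, SZ)), add(SZ, SZ)), mul(Z, add(mul(SZ, SZ), add(SZ, SZ))))))))
  step 19: S(S(S(S(add(add(mul(Z, SZ), add(SZ, SZ)), mul(Z, add(mul(SZ, SZ), add(SZ, SZ))))))))
  step 20: S(S(S(S(add(add(Z, add(SZ, SZ)), mul(Z, add(mul(SZ, SZ), add(SZ, SZ))))))))
  step 21: S(S(S(S(add(add(SZ, SZ), mul(Z, add(mul(SZ, SZ), add(SZ, SZ))))))))
  step 22: S(S(S(S(add(S(add(Z, SZ)), mul(Z, add(mul(SZ, SZ), add(SZ, SZ))))))))
  step 23: S(S(S(S(S(add(add(Z, SZ), mul(Z, add(mul(SZ, SZ), add(SZ, SZ)))))))))
  step 24: S(S(S(S(S(add(SZ, mul(Z, add(mul(SZ, SZ), add(SZ, SZ)))))))))
  step 25: S(S(S(S(S(S(add(Z, mul(Z, add(mul(SZ, SZ), add(SZ, SZ))))))))))
  step 26: S(S(S(S(S(S(mul(Z, add(mul(SZ, SZ), add(SZ, SZ)))))))))
  step 27: S^6(Z)

Term B:
  start: add(mul(SZ, SZ), add(S^4(Z), SZ))
  step 1: add(add(SZ, mul(Z, SZ)), add(S^4(Z), SZ))
  step 2: add(S(add(Z, mul(Z, SZ))), add(S^4(Z), SZ))
  step 3: S(add(add(Z, mul(Z, SZ)), add(S^4(Z), SZ)))
  step 4: S(add(mul(Z, SZ), add(S^4(Z), SZ)))
  step 5: S(add(Z, add(S^4(Z), SZ)))
  step 6: S(add(S^4(Z), SZ))
  step 7: S(S(add(SSSZ, SZ)))
  step 8: S(S(S(add(SSZ, SZ))))
  step 9: S(S(S(S(add(SZ, SZ)))))
  step 10: S(S(S(S(S(add(Z, SZ))))))
  step 11: S^6(Z)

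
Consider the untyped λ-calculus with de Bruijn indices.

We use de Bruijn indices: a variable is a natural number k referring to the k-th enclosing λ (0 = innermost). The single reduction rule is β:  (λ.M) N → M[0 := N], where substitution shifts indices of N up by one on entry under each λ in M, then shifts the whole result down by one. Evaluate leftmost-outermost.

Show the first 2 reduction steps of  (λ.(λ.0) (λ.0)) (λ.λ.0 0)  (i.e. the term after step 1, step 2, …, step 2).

Answer: after 2 steps: λ.0

Working:
  start: (λ.(λ.0) (λ.0)) (λ.λ.0 0)
  [1] (λ.0) (λ.0)
  [2] λ.0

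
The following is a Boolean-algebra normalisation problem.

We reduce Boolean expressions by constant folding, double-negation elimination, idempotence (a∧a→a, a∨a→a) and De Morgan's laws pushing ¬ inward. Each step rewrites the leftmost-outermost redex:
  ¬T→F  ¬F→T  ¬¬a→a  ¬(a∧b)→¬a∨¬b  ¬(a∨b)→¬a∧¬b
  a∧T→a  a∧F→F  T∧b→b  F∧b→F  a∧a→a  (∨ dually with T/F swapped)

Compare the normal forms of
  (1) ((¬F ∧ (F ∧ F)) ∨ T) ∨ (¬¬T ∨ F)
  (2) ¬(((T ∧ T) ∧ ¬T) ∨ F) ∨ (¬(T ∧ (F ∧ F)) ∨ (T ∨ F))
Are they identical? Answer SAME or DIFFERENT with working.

Answer: SAME — A ⇓ T, B ⇓ T

Working:
Term A:
  start: ((¬F ∧ (F ∧ F)) ∨ T) ∨ (¬¬T ∨ F)
  step 1: T ∨ (¬¬T ∨ F)
  step 2: T

Term B:
  start: ¬(((T ∧ T) ∧ ¬T) ∨ F) ∨ (¬(T ∧ (F ∧ F)) ∨ (T ∨ F))
  step 1: (¬((T ∧ T) ∧ ¬T) ∧ ¬F) ∨ (¬(T ∧ (F ∧ F)) ∨ (T ∨ F))
  step 2: ((¬(T ∧ T) ∨ ¬¬T) ∧ ¬F) ∨ (¬(T ∧ (F ∧ F)) ∨ (T ∨ F))
  step 3: (((¬T ∨ ¬T) ∨ ¬¬T) ∧ ¬F) ∨ (¬(T ∧ (F ∧ F)) ∨ (T ∨ F))
  step 4: ((¬T ∨ ¬¬T) ∧ ¬F) ∨ (¬(T ∧ (F ∧ F)) ∨ (T ∨ F))
  step 5: ((F ∨ ¬¬T) ∧ ¬F) ∨ (¬(T ∧ (F ∧ F)) ∨ (T ∨ F))
  step 6: (¬¬T ∧ ¬F) ∨ (¬(T ∧ (F ∧ F)) ∨ (T ∨ F))
  step 7: (T ∧ ¬F) ∨ (¬(T ∧ (F ∧ F)) ∨ (T ∨ F))
  step 8: ¬F ∨ (¬(T ∧ (F ∧ F)) ∨ (T ∨ F))
  step 9: T ∨ (¬(T ∧ (F ∧ F)) ∨ (T ∨ F))
  step 10: T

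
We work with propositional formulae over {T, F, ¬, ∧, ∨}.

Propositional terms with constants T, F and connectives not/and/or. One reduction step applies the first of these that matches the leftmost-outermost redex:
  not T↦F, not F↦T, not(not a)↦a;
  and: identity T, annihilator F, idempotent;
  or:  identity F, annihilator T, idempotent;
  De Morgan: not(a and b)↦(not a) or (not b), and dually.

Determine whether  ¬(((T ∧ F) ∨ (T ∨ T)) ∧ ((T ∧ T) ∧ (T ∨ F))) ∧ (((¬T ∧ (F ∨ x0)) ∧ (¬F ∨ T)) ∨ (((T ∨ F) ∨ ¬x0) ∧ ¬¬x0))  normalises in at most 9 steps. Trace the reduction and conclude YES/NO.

  start: ¬(((T ∧ F) ∨ (T ∨ T)) ∧ ((T ∧ T) ∧ (T ∨ F))) ∧ (((¬T ∧ (F ∨ x0)) ∧ (¬F ∨ T)) ∨ (((T ∨ F) ∨ ¬x0) ∧ ¬¬x0))
  →1  (¬((T ∧ F) ∨ (T ∨ T)) ∨ ¬((T ∧ T) ∧ (T ∨ F))) ∧ (((¬T ∧ (F ∨ x0)) ∧ (¬F ∨ T)) ∨ (((T ∨ F) ∨ ¬x0) ∧ ¬¬x0))
  →2  ((¬(T ∧ F) ∧ ¬(T ∨ T)) ∨ ¬((T ∧ T) ∧ (T ∨ F))) ∧ (((¬T ∧ (F ∨ x0)) ∧ (¬F ∨ T)) ∨ (((T ∨ F) ∨ ¬x0) ∧ ¬¬x0))
  →3  (((¬T ∨ ¬F) ∧ ¬(T ∨ T)) ∨ ¬((T ∧ T) ∧ (T ∨ F))) ∧ (((¬T ∧ (F ∨ x0)) ∧ (¬F ∨ T)) ∨ (((T ∨ F) ∨ ¬x0) ∧ ¬¬x0))
  →4  (((F ∨ ¬F) ∧ ¬(T ∨ T)) ∨ ¬((T ∧ T) ∧ (T ∨ F))) ∧ (((¬T ∧ (F ∨ x0)) ∧ (¬F ∨ T)) ∨ (((T ∨ F) ∨ ¬x0) ∧ ¬¬x0))
  →5  ((¬F ∧ ¬(T ∨ T)) ∨ ¬((T ∧ T) ∧ (T ∨ F))) ∧ (((¬T ∧ (F ∨ x0)) ∧ (¬F ∨ T)) ∨ (((T ∨ F) ∨ ¬x0) ∧ ¬¬x0))
  →6  ((T ∧ ¬(T ∨ T)) ∨ ¬((T ∧ T) ∧ (T ∨ F))) ∧ (((¬T ∧ (F ∨ x0)) ∧ (¬F ∨ T)) ∨ (((T ∨ F) ∨ ¬x0) ∧ ¬¬x0))
  →7  (¬(T ∨ T) ∨ ¬((T ∧ T) ∧ (T ∨ F))) ∧ (((¬T ∧ (F ∨ x0)) ∧ (¬F ∨ T)) ∨ (((T ∨ F) ∨ ¬x0) ∧ ¬¬x0))
  →8  ((¬T ∧ ¬T) ∨ ¬((T ∧ T) ∧ (T ∨ F))) ∧ (((¬T ∧ (F ∨ x0)) ∧ (¬F ∨ T)) ∨ (((T ∨ F) ∨ ¬x0) ∧ ¬¬x0))
  →9  (¬T ∨ ¬((T ∧ T) ∧ (T ∨ F))) ∧ (((¬T ∧ (F ∨ x0)) ∧ (¬F ∨ T)) ∨ (((T ∨ F) ∨ ¬x0) ∧ ¬¬x0))

Answer: NO — after 9 steps the term is (¬T ∨ ¬((T ∧ T) ∧ (T ∨ F))) ∧ (((¬T ∧ (F ∨ x0)) ∧ (¬F ∨ T)) ∨ (((T ∨ F) ∨ ¬x0) ∧ ¬¬x0)), not yet normal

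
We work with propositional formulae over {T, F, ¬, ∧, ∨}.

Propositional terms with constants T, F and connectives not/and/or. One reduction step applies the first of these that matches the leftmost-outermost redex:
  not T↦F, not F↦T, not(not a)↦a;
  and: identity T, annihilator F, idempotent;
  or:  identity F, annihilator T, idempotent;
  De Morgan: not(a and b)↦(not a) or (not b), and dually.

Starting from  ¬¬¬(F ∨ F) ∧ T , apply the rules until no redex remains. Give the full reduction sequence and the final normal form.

Answer: normal form = T  (in 5 steps)

Derivation:
  start: ¬¬¬(F ∨ F) ∧ T
  [1] ¬¬¬(F ∨ F)
  [2] ¬(F ∨ F)
  [3] ¬F ∧ ¬F
  [4] ¬F
  [5] T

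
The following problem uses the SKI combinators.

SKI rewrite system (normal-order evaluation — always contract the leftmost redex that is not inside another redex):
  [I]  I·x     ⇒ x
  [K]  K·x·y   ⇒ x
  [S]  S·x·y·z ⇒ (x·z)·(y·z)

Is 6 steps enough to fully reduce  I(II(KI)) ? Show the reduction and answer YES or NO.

  start: I(II(KI))
  [1] II(KI)
  [2] I(KI)
  [3] KI

Answer: YES — reaches normal form KI in 3 ≤ 6 steps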